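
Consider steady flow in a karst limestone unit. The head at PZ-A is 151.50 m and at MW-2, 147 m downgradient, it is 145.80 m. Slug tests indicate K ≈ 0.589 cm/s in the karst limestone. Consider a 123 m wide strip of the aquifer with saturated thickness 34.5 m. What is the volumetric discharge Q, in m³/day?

83700

Convert K: 0.589 cm/s × 864 = 508.9 m/day.
Cross-sectional area A = 123 × 34.5 = 4244 m².
Hydraulic gradient i = (151.50 − 145.80) / 147 = 5.7 / 147 = 0.03878.
Darcy's law: Q = K · A · i = 508.9 × 4244 × 0.03878 = 83736 m³/day.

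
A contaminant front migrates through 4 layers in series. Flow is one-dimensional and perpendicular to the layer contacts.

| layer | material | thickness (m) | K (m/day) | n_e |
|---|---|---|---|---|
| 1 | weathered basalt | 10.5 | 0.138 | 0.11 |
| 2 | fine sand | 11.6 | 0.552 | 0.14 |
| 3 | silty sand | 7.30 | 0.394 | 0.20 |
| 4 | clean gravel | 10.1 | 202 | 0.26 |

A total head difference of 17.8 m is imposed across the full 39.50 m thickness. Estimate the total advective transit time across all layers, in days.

44.6

With flow normal to the layers, continuity requires the same specific discharge q through every layer.
Σ(b_i/K_i) = 10.5/0.138 + 11.6/0.552 + 7.30/0.394 + 10.1/202 = 115.7 d.
q = Δh / Σ(b_i/K_i) = 17.8 / 115.7 = 0.1539 m/day.
In each layer the seepage velocity is v_i = q/n_i, so the layer transit time is t_i = b_i·n_i / q:
  layer 1 (weathered basalt): t_1 = 10.5 × 0.11 / 0.1539 = 7.506 d
  layer 2 (fine sand): t_2 = 11.6 × 0.14 / 0.1539 = 10.55 d
  layer 3 (silty sand): t_3 = 7.30 × 0.20 / 0.1539 = 9.488 d
  layer 4 (clean gravel): t_4 = 10.1 × 0.26 / 0.1539 = 17.07 d
Total t = Σ t_i = 44.61 days.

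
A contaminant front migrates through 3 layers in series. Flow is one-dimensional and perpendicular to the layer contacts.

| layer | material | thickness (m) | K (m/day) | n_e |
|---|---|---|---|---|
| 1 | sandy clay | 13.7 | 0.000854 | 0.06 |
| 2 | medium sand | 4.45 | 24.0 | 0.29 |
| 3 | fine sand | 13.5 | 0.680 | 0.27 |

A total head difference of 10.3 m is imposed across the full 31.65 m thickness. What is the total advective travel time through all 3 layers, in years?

With flow normal to the layers, continuity requires the same specific discharge q through every layer.
Σ(b_i/K_i) = 13.7/0.000854 + 4.45/24.0 + 13.5/0.680 = 16062 d.
q = Δh / Σ(b_i/K_i) = 10.3 / 16062 = 0.0006413 m/day.
In each layer the seepage velocity is v_i = q/n_i, so the layer transit time is t_i = b_i·n_i / q:
  layer 1 (sandy clay): t_1 = 13.7 × 0.06 / 0.0006413 = 1282 d
  layer 2 (medium sand): t_2 = 4.45 × 0.29 / 0.0006413 = 2012 d
  layer 3 (fine sand): t_3 = 13.5 × 0.27 / 0.0006413 = 5684 d
Total t = Σ t_i = 8978 days = 24.58 years.

24.6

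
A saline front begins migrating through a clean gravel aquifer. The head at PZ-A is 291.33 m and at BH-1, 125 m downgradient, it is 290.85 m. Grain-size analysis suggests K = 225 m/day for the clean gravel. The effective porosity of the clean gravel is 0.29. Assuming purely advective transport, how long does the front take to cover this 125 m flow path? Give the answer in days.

42.0

Hydraulic gradient i = (291.33 − 290.85) / 125 = 0.48 / 125 = 0.003840.
Darcy flux q = K · i = 225.0 × 0.003840 = 0.8640 m/day.
Seepage velocity v = q / n_e = 0.8640 / 0.29 = 2.979 m/day.
Travel time t = L / v = 125 / 2.979 = 41.96 days.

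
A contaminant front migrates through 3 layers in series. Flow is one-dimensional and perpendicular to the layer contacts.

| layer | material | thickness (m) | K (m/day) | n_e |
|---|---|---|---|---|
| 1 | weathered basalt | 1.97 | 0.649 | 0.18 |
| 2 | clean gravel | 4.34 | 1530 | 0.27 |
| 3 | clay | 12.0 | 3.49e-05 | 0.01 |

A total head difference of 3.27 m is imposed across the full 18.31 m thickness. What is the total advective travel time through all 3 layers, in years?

With flow normal to the layers, continuity requires the same specific discharge q through every layer.
Σ(b_i/K_i) = 1.97/0.649 + 4.34/1530 + 12.0/3.49e-05 = 3.438e+05 d.
q = Δh / Σ(b_i/K_i) = 3.27 / 3.438e+05 = 9.510e-06 m/day.
In each layer the seepage velocity is v_i = q/n_i, so the layer transit time is t_i = b_i·n_i / q:
  layer 1 (weathered basalt): t_1 = 1.97 × 0.18 / 9.510e-06 = 37286 d
  layer 2 (clean gravel): t_2 = 4.34 × 0.27 / 9.510e-06 = 1.232e+05 d
  layer 3 (clay): t_3 = 12.0 × 0.01 / 9.510e-06 = 12618 d
Total t = Σ t_i = 1.731e+05 days = 474.0 years.

474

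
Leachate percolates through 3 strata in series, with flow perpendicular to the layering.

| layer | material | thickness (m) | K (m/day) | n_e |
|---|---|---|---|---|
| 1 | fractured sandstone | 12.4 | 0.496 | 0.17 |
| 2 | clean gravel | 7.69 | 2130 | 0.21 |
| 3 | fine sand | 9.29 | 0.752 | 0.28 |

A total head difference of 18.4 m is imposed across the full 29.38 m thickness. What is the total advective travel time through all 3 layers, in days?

12.8

With flow normal to the layers, continuity requires the same specific discharge q through every layer.
Σ(b_i/K_i) = 12.4/0.496 + 7.69/2130 + 9.29/0.752 = 37.36 d.
q = Δh / Σ(b_i/K_i) = 18.4 / 37.36 = 0.4925 m/day.
In each layer the seepage velocity is v_i = q/n_i, so the layer transit time is t_i = b_i·n_i / q:
  layer 1 (fractured sandstone): t_1 = 12.4 × 0.17 / 0.4925 = 4.280 d
  layer 2 (clean gravel): t_2 = 7.69 × 0.21 / 0.4925 = 3.279 d
  layer 3 (fine sand): t_3 = 9.29 × 0.28 / 0.4925 = 5.281 d
Total t = Σ t_i = 12.84 days.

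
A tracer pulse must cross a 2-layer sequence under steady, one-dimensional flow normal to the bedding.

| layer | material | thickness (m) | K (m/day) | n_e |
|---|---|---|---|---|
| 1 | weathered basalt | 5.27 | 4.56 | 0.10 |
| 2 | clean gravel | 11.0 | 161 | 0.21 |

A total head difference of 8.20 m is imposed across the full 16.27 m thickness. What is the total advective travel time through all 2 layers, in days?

0.423

With flow normal to the layers, continuity requires the same specific discharge q through every layer.
Σ(b_i/K_i) = 5.27/4.56 + 11.0/161 = 1.224 d.
q = Δh / Σ(b_i/K_i) = 8.20 / 1.224 = 6.699 m/day.
In each layer the seepage velocity is v_i = q/n_i, so the layer transit time is t_i = b_i·n_i / q:
  layer 1 (weathered basalt): t_1 = 5.27 × 0.10 / 6.699 = 0.07867 d
  layer 2 (clean gravel): t_2 = 11.0 × 0.21 / 6.699 = 0.3448 d
Total t = Σ t_i = 0.4235 days.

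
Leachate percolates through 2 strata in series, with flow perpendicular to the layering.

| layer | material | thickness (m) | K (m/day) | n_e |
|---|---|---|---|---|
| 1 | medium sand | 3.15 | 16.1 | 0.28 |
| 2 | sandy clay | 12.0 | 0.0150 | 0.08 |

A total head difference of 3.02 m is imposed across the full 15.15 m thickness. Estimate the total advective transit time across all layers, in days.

With flow normal to the layers, continuity requires the same specific discharge q through every layer.
Σ(b_i/K_i) = 3.15/16.1 + 12.0/0.0150 = 800.2 d.
q = Δh / Σ(b_i/K_i) = 3.02 / 800.2 = 0.003774 m/day.
In each layer the seepage velocity is v_i = q/n_i, so the layer transit time is t_i = b_i·n_i / q:
  layer 1 (medium sand): t_1 = 3.15 × 0.28 / 0.003774 = 233.7 d
  layer 2 (sandy clay): t_2 = 12.0 × 0.08 / 0.003774 = 254.4 d
Total t = Σ t_i = 488.1 days.

488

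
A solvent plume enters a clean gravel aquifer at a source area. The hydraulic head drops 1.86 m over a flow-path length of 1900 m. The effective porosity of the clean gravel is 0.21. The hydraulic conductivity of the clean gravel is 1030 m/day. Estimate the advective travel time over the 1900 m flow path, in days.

396

Hydraulic gradient i = Δh / L = 1.86 / 1900 = 0.0009789.
Darcy flux q = K · i = 1030 × 0.0009789 = 1.008 m/day.
Seepage velocity v = q / n_e = 1.008 / 0.21 = 4.802 m/day.
Travel time t = L / v = 1900 / 4.802 = 395.7 days.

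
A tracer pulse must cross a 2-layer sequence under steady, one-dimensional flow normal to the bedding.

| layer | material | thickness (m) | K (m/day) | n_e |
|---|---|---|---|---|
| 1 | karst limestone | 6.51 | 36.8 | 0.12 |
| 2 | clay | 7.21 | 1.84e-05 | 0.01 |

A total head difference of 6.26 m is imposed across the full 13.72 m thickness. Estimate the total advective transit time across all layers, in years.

With flow normal to the layers, continuity requires the same specific discharge q through every layer.
Σ(b_i/K_i) = 6.51/36.8 + 7.21/1.84e-05 = 3.918e+05 d.
q = Δh / Σ(b_i/K_i) = 6.26 / 3.918e+05 = 1.598e-05 m/day.
In each layer the seepage velocity is v_i = q/n_i, so the layer transit time is t_i = b_i·n_i / q:
  layer 1 (karst limestone): t_1 = 6.51 × 0.12 / 1.598e-05 = 48900 d
  layer 2 (clay): t_2 = 7.21 × 0.01 / 1.598e-05 = 4513 d
Total t = Σ t_i = 53413 days = 146.2 years.

146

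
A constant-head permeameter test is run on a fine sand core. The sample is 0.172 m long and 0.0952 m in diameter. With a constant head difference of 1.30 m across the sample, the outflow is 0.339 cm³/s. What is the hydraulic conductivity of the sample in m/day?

Cross-sectional area A = π·(d/2)² = π × (0.0952/2)² = 0.007118 m².
Convert discharge: 0.339 cm³/s = 3.390e-07 m³/s.
Darcy's law rearranged: K = Q·L / (A·Δh) = 3.390e-07 × 0.172 / (0.007118 × 1.30) = 6.301e-06 m/s = 0.5444 m/day.

0.544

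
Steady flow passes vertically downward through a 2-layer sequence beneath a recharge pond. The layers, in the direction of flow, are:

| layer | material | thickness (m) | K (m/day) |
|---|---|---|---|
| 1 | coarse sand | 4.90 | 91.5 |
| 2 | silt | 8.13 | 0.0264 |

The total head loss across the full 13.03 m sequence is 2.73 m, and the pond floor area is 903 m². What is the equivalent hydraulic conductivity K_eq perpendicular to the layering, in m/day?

Flow is perpendicular to layering, so the layers act in series and the equivalent K is the thickness-weighted harmonic mean.
Total thickness L = 4.90 + 8.13 = 13.03 m.
Σ(b_i/K_i) = 4.90/91.5 + 8.13/0.0264 = 308.0 d.
K_eq = L / Σ(b_i/K_i) = 13.03 / 308.0 = 0.04230 m/day.

0.0423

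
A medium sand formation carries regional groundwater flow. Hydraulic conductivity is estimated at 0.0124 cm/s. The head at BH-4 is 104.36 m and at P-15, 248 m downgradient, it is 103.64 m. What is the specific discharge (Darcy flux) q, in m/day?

Convert K: 0.0124 cm/s × 864 = 10.71 m/day.
Hydraulic gradient i = (104.36 − 103.64) / 248 = 0.72 / 248 = 0.002903.
Specific discharge q = K · i = 10.71 × 0.002903 = 0.03110 m/day.

0.0311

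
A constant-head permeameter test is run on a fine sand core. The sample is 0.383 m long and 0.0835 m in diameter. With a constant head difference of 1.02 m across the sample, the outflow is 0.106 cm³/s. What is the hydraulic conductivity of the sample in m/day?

0.628

Cross-sectional area A = π·(d/2)² = π × (0.0835/2)² = 0.005476 m².
Convert discharge: 0.106 cm³/s = 1.060e-07 m³/s.
Darcy's law rearranged: K = Q·L / (A·Δh) = 1.060e-07 × 0.383 / (0.005476 × 1.02) = 7.268e-06 m/s = 0.6280 m/day.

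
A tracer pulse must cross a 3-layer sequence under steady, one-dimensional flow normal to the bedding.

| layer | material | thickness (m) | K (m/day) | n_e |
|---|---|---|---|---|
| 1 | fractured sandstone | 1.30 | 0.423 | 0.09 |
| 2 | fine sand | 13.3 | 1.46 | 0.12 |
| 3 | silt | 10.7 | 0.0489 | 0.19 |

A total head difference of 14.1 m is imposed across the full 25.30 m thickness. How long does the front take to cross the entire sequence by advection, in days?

With flow normal to the layers, continuity requires the same specific discharge q through every layer.
Σ(b_i/K_i) = 1.30/0.423 + 13.3/1.46 + 10.7/0.0489 = 231.0 d.
q = Δh / Σ(b_i/K_i) = 14.1 / 231.0 = 0.06104 m/day.
In each layer the seepage velocity is v_i = q/n_i, so the layer transit time is t_i = b_i·n_i / q:
  layer 1 (fractured sandstone): t_1 = 1.30 × 0.09 / 0.06104 = 1.917 d
  layer 2 (fine sand): t_2 = 13.3 × 0.12 / 0.06104 = 26.15 d
  layer 3 (silt): t_3 = 10.7 × 0.19 / 0.06104 = 33.31 d
Total t = Σ t_i = 61.37 days.

61.4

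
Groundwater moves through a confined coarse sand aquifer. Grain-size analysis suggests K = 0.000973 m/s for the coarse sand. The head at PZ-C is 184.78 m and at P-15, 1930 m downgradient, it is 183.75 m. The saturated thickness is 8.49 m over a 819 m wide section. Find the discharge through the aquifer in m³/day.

312

Convert K: 0.000973 m/s × 86400 = 84.07 m/day.
Cross-sectional area A = 819 × 8.49 = 6953 m².
Hydraulic gradient i = (184.78 − 183.75) / 1930 = 1.03 / 1930 = 0.0005337.
Darcy's law: Q = K · A · i = 84.07 × 6953 × 0.0005337 = 312.0 m³/day.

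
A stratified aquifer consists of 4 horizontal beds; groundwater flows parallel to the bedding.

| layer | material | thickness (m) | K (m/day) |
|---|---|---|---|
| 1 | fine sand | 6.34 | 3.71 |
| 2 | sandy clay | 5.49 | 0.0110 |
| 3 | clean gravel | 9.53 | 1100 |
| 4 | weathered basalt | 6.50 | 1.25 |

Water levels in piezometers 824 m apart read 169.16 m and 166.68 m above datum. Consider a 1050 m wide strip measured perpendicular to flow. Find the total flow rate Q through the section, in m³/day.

33200

Flow is parallel to layering, so each bed carries its own Darcy discharge and the transmissivities add.
Σ(K_i·b_i) = 3.71×6.34 + 0.0110×5.49 + 1100×9.53 + 1.25×6.50 = 10515 m²/day.
Hydraulic gradient i = (169.16 − 166.68) / 824 = 2.48 / 824 = 0.003010.
Q = Σ(K_i·b_i) · W · i = 10515 × 1050 × 0.003010 = 33229 m³/day.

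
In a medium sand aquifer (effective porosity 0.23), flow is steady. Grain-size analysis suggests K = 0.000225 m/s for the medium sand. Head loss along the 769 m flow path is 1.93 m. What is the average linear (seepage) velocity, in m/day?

0.212

Convert K: 0.000225 m/s × 86400 = 19.44 m/day.
Hydraulic gradient i = Δh / L = 1.93 / 769 = 0.002510.
Darcy flux q = K · i = 19.44 × 0.002510 = 0.04879 m/day.
Seepage velocity v = q / n_e = 0.04879 / 0.23 = 0.2121 m/day.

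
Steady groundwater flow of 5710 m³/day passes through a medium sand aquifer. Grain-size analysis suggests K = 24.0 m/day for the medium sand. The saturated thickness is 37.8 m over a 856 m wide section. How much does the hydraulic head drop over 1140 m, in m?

8.38

Cross-sectional area A = 856 × 37.8 = 32357 m².
From Q = K·A·i, i = Q / (K·A) = 5710 / (24.00 × 32357) = 0.007353.
Head loss Δh = i · L = 0.007353 × 1140 = 8.382 m.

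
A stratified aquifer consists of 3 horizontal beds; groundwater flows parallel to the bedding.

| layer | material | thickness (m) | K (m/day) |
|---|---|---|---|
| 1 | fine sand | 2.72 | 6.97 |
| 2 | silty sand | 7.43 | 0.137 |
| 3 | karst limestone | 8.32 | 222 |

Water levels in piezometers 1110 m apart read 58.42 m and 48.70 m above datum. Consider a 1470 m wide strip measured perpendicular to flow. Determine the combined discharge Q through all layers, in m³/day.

24000

Flow is parallel to layering, so each bed carries its own Darcy discharge and the transmissivities add.
Σ(K_i·b_i) = 6.97×2.72 + 0.137×7.43 + 222×8.32 = 1867 m²/day.
Hydraulic gradient i = (58.42 − 48.70) / 1110 = 9.72 / 1110 = 0.008757.
Q = Σ(K_i·b_i) · W · i = 1867 × 1470 × 0.008757 = 24033 m³/day.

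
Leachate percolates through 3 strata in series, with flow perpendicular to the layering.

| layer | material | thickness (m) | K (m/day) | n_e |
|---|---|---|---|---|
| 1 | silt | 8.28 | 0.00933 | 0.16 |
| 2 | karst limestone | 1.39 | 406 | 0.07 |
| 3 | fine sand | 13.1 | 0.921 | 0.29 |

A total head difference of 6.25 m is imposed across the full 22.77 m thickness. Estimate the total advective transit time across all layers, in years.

With flow normal to the layers, continuity requires the same specific discharge q through every layer.
Σ(b_i/K_i) = 8.28/0.00933 + 1.39/406 + 13.1/0.921 = 901.7 d.
q = Δh / Σ(b_i/K_i) = 6.25 / 901.7 = 0.006931 m/day.
In each layer the seepage velocity is v_i = q/n_i, so the layer transit time is t_i = b_i·n_i / q:
  layer 1 (silt): t_1 = 8.28 × 0.16 / 0.006931 = 191.1 d
  layer 2 (karst limestone): t_2 = 1.39 × 0.07 / 0.006931 = 14.04 d
  layer 3 (fine sand): t_3 = 13.1 × 0.29 / 0.006931 = 548.1 d
Total t = Σ t_i = 753.2 days = 2.062 years.

2.06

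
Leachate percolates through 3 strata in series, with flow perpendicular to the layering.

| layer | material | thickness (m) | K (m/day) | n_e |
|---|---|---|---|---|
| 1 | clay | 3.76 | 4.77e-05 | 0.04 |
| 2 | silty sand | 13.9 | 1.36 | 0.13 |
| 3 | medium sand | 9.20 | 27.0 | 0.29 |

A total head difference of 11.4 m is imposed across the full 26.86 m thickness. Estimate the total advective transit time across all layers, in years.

With flow normal to the layers, continuity requires the same specific discharge q through every layer.
Σ(b_i/K_i) = 3.76/4.77e-05 + 13.9/1.36 + 9.20/27.0 = 78837 d.
q = Δh / Σ(b_i/K_i) = 11.4 / 78837 = 0.0001446 m/day.
In each layer the seepage velocity is v_i = q/n_i, so the layer transit time is t_i = b_i·n_i / q:
  layer 1 (clay): t_1 = 3.76 × 0.04 / 0.0001446 = 1040 d
  layer 2 (silty sand): t_2 = 13.9 × 0.13 / 0.0001446 = 12496 d
  layer 3 (medium sand): t_3 = 9.20 × 0.29 / 0.0001446 = 18451 d
Total t = Σ t_i = 31987 days = 87.58 years.

87.6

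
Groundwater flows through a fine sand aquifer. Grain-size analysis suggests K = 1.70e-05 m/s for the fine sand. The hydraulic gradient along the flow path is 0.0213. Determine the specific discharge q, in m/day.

Convert K: 1.70e-05 m/s × 86400 = 1.469 m/day.
Hydraulic gradient i = 0.0213.
Specific discharge q = K · i = 1.469 × 0.02130 = 0.03129 m/day.

0.0313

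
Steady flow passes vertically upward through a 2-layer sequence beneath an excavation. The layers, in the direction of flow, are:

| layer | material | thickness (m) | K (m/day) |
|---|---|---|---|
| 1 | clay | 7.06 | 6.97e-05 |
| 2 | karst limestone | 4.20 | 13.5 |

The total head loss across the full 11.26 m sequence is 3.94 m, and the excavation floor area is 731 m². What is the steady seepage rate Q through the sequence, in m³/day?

0.0284

Flow is perpendicular to layering, so the layers act in series and the equivalent K is the thickness-weighted harmonic mean.
Total thickness L = 7.06 + 4.20 = 11.26 m.
Σ(b_i/K_i) = 7.06/6.97e-05 + 4.20/13.5 = 1.013e+05 d.
K_eq = L / Σ(b_i/K_i) = 11.26 / 1.013e+05 = 0.0001112 m/day.
Q = K_eq · A · (Δh/L) = 0.0001112 × 731 × (3.94/11.26) = 0.02843 m³/day.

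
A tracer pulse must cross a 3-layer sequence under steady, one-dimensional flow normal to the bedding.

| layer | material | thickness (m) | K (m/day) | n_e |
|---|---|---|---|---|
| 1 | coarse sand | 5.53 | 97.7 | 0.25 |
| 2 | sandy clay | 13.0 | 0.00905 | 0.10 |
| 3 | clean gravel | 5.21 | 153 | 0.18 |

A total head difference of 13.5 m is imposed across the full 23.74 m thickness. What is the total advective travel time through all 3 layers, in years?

1.05

With flow normal to the layers, continuity requires the same specific discharge q through every layer.
Σ(b_i/K_i) = 5.53/97.7 + 13.0/0.00905 + 5.21/153 = 1437 d.
q = Δh / Σ(b_i/K_i) = 13.5 / 1437 = 0.009397 m/day.
In each layer the seepage velocity is v_i = q/n_i, so the layer transit time is t_i = b_i·n_i / q:
  layer 1 (coarse sand): t_1 = 5.53 × 0.25 / 0.009397 = 147.1 d
  layer 2 (sandy clay): t_2 = 13.0 × 0.10 / 0.009397 = 138.3 d
  layer 3 (clean gravel): t_3 = 5.21 × 0.18 / 0.009397 = 99.79 d
Total t = Σ t_i = 385.2 days = 1.055 years.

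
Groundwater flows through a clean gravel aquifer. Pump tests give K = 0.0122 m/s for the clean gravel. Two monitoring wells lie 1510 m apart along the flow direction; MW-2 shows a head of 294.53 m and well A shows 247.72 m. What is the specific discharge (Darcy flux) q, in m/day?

Convert K: 0.0122 m/s × 86400 = 1054 m/day.
Hydraulic gradient i = (294.53 − 247.72) / 1510 = 46.81 / 1510 = 0.03100.
Specific discharge q = K · i = 1054 × 0.03100 = 32.68 m/day.

32.7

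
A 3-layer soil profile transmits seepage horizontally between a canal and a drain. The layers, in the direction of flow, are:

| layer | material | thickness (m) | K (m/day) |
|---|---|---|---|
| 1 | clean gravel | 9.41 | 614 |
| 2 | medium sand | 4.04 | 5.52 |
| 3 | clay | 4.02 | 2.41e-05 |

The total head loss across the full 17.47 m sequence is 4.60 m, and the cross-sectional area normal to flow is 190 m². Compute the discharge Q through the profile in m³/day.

Flow is perpendicular to layering, so the layers act in series and the equivalent K is the thickness-weighted harmonic mean.
Total thickness L = 9.41 + 4.04 + 4.02 = 17.47 m.
Σ(b_i/K_i) = 9.41/614 + 4.04/5.52 + 4.02/2.41e-05 = 1.668e+05 d.
K_eq = L / Σ(b_i/K_i) = 17.47 / 1.668e+05 = 0.0001047 m/day.
Q = K_eq · A · (Δh/L) = 0.0001047 × 190 × (4.60/17.47) = 0.005240 m³/day.

0.00524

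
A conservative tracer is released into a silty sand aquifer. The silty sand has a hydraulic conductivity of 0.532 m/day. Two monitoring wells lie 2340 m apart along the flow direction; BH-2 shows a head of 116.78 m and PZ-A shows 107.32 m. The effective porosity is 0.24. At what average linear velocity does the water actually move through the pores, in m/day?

0.00896

Hydraulic gradient i = (116.78 − 107.32) / 2340 = 9.46 / 2340 = 0.004043.
Darcy flux q = K · i = 0.5320 × 0.004043 = 0.002151 m/day.
Seepage velocity v = q / n_e = 0.002151 / 0.24 = 0.008961 m/day.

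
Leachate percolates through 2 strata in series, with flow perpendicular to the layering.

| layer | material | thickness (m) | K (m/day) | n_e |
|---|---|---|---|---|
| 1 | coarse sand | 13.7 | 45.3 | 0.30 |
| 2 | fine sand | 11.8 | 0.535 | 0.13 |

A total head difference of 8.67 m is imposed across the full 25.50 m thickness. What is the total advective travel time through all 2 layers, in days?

14.6

With flow normal to the layers, continuity requires the same specific discharge q through every layer.
Σ(b_i/K_i) = 13.7/45.3 + 11.8/0.535 = 22.36 d.
q = Δh / Σ(b_i/K_i) = 8.67 / 22.36 = 0.3878 m/day.
In each layer the seepage velocity is v_i = q/n_i, so the layer transit time is t_i = b_i·n_i / q:
  layer 1 (coarse sand): t_1 = 13.7 × 0.30 / 0.3878 = 10.60 d
  layer 2 (fine sand): t_2 = 11.8 × 0.13 / 0.3878 = 3.956 d
Total t = Σ t_i = 14.55 days.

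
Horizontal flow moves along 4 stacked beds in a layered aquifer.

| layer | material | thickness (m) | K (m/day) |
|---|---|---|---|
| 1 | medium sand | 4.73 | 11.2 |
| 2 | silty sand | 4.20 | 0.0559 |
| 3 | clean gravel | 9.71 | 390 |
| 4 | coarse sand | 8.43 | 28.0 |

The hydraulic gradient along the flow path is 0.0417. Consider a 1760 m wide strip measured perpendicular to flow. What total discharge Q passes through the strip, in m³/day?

299000

Flow is parallel to layering, so each bed carries its own Darcy discharge and the transmissivities add.
Σ(K_i·b_i) = 11.2×4.73 + 0.0559×4.20 + 390×9.71 + 28.0×8.43 = 4076 m²/day.
Hydraulic gradient i = 0.0417.
Q = Σ(K_i·b_i) · W · i = 4076 × 1760 × 0.04170 = 2.992e+05 m³/day.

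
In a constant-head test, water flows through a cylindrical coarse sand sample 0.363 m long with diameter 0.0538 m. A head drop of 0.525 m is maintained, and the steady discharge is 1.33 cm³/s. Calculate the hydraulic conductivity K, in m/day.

Cross-sectional area A = π·(d/2)² = π × (0.0538/2)² = 0.002273 m².
Convert discharge: 1.33 cm³/s = 1.330e-06 m³/s.
Darcy's law rearranged: K = Q·L / (A·Δh) = 1.330e-06 × 0.363 / (0.002273 × 0.525) = 0.0004045 m/s = 34.95 m/day.

35.0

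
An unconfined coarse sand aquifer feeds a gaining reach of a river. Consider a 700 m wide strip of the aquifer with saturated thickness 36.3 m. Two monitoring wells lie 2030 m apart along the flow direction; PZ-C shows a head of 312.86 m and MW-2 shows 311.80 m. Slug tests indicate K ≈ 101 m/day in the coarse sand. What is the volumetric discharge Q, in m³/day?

1340

Cross-sectional area A = 700 × 36.3 = 25410 m².
Hydraulic gradient i = (312.86 − 311.80) / 2030 = 1.06 / 2030 = 0.0005222.
Darcy's law: Q = K · A · i = 101.0 × 25410 × 0.0005222 = 1340 m³/day.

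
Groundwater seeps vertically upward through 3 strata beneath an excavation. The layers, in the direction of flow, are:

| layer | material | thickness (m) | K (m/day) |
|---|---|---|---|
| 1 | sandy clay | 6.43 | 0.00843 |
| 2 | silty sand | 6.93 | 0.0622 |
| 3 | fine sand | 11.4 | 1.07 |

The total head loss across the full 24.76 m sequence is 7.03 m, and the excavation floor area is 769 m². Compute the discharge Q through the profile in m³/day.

Flow is perpendicular to layering, so the layers act in series and the equivalent K is the thickness-weighted harmonic mean.
Total thickness L = 6.43 + 6.93 + 11.4 = 24.76 m.
Σ(b_i/K_i) = 6.43/0.00843 + 6.93/0.0622 + 11.4/1.07 = 884.8 d.
K_eq = L / Σ(b_i/K_i) = 24.76 / 884.8 = 0.02798 m/day.
Q = K_eq · A · (Δh/L) = 0.02798 × 769 × (7.03/24.76) = 6.110 m³/day.

6.11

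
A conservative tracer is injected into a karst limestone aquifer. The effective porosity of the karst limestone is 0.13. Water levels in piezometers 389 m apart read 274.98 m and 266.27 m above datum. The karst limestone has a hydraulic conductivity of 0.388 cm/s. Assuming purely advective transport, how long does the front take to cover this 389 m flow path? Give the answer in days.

6.74

Convert K: 0.388 cm/s × 864 = 335.2 m/day.
Hydraulic gradient i = (274.98 − 266.27) / 389 = 8.71 / 389 = 0.02239.
Darcy flux q = K · i = 335.2 × 0.02239 = 7.506 m/day.
Seepage velocity v = q / n_e = 7.506 / 0.13 = 57.74 m/day.
Travel time t = L / v = 389 / 57.74 = 6.737 days.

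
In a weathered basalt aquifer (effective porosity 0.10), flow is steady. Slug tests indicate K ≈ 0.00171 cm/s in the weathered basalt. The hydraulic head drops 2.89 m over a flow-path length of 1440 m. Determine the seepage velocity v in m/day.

Convert K: 0.00171 cm/s × 864 = 1.477 m/day.
Hydraulic gradient i = Δh / L = 2.89 / 1440 = 0.002007.
Darcy flux q = K · i = 1.477 × 0.002007 = 0.002965 m/day.
Seepage velocity v = q / n_e = 0.002965 / 0.10 = 0.02965 m/day.

0.0297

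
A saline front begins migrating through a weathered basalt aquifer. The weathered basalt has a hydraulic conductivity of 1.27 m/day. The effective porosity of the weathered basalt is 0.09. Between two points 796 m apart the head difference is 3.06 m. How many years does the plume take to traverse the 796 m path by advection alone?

Hydraulic gradient i = Δh / L = 3.06 / 796 = 0.003844.
Darcy flux q = K · i = 1.270 × 0.003844 = 0.004882 m/day.
Seepage velocity v = q / n_e = 0.004882 / 0.09 = 0.05425 m/day.
Travel time t = L / v = 796 / 0.05425 = 14674 days = 40.17 years.

40.2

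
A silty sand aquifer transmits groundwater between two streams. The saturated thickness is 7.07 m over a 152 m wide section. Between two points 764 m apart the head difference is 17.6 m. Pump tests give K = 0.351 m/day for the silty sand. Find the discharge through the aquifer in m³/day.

Cross-sectional area A = 152 × 7.07 = 1075 m².
Hydraulic gradient i = Δh / L = 17.6 / 764 = 0.02304.
Darcy's law: Q = K · A · i = 0.3510 × 1075 × 0.02304 = 8.689 m³/day.

8.69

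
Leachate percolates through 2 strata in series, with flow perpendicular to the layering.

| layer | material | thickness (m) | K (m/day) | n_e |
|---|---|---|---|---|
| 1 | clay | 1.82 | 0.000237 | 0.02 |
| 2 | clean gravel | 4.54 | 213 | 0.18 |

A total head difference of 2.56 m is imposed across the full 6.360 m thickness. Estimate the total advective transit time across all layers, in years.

7.01

With flow normal to the layers, continuity requires the same specific discharge q through every layer.
Σ(b_i/K_i) = 1.82/0.000237 + 4.54/213 = 7679 d.
q = Δh / Σ(b_i/K_i) = 2.56 / 7679 = 0.0003334 m/day.
In each layer the seepage velocity is v_i = q/n_i, so the layer transit time is t_i = b_i·n_i / q:
  layer 1 (clay): t_1 = 1.82 × 0.02 / 0.0003334 = 109.2 d
  layer 2 (clean gravel): t_2 = 4.54 × 0.18 / 0.0003334 = 2451 d
Total t = Σ t_i = 2561 days = 7.010 years.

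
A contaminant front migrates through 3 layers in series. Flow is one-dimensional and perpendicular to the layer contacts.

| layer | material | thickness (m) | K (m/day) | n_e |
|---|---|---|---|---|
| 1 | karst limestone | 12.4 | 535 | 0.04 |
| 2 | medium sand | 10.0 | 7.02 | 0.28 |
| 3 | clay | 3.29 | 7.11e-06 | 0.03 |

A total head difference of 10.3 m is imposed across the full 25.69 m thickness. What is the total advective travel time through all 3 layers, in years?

418

With flow normal to the layers, continuity requires the same specific discharge q through every layer.
Σ(b_i/K_i) = 12.4/535 + 10.0/7.02 + 3.29/7.11e-06 = 4.627e+05 d.
q = Δh / Σ(b_i/K_i) = 10.3 / 4.627e+05 = 2.226e-05 m/day.
In each layer the seepage velocity is v_i = q/n_i, so the layer transit time is t_i = b_i·n_i / q:
  layer 1 (karst limestone): t_1 = 12.4 × 0.04 / 2.226e-05 = 22283 d
  layer 2 (medium sand): t_2 = 10.0 × 0.28 / 2.226e-05 = 1.258e+05 d
  layer 3 (clay): t_3 = 3.29 × 0.03 / 2.226e-05 = 4434 d
Total t = Σ t_i = 1.525e+05 days = 417.5 years.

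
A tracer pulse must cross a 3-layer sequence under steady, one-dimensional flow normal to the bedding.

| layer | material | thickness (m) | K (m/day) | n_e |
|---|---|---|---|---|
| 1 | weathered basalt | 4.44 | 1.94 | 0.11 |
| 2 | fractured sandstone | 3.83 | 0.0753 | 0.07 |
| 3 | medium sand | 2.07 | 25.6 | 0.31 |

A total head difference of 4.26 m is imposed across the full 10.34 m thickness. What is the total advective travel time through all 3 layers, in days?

With flow normal to the layers, continuity requires the same specific discharge q through every layer.
Σ(b_i/K_i) = 4.44/1.94 + 3.83/0.0753 + 2.07/25.6 = 53.23 d.
q = Δh / Σ(b_i/K_i) = 4.26 / 53.23 = 0.08003 m/day.
In each layer the seepage velocity is v_i = q/n_i, so the layer transit time is t_i = b_i·n_i / q:
  layer 1 (weathered basalt): t_1 = 4.44 × 0.11 / 0.08003 = 6.103 d
  layer 2 (fractured sandstone): t_2 = 3.83 × 0.07 / 0.08003 = 3.350 d
  layer 3 (medium sand): t_3 = 2.07 × 0.31 / 0.08003 = 8.019 d
Total t = Σ t_i = 17.47 days.

17.5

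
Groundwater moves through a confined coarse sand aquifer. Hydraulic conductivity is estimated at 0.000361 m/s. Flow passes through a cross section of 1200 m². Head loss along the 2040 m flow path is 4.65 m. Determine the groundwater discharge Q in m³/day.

85.3

Convert K: 0.000361 m/s × 86400 = 31.19 m/day.
Hydraulic gradient i = Δh / L = 4.65 / 2040 = 0.002279.
Darcy's law: Q = K · A · i = 31.19 × 1200 × 0.002279 = 85.31 m³/day.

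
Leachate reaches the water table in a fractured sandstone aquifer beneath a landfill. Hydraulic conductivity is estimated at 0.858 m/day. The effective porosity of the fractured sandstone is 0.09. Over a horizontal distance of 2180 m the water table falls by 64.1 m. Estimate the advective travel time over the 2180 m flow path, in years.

Hydraulic gradient i = Δh / L = 64.1 / 2180 = 0.02940.
Darcy flux q = K · i = 0.8580 × 0.02940 = 0.02523 m/day.
Seepage velocity v = q / n_e = 0.02523 / 0.09 = 0.2803 m/day.
Travel time t = L / v = 2180 / 0.2803 = 7777 days = 21.29 years.

21.3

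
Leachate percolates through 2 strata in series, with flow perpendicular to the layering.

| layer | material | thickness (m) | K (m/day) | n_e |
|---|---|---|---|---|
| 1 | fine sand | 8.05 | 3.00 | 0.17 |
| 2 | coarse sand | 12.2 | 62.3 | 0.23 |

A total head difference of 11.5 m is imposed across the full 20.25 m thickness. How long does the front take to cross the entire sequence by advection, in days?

With flow normal to the layers, continuity requires the same specific discharge q through every layer.
Σ(b_i/K_i) = 8.05/3.00 + 12.2/62.3 = 2.879 d.
q = Δh / Σ(b_i/K_i) = 11.5 / 2.879 = 3.994 m/day.
In each layer the seepage velocity is v_i = q/n_i, so the layer transit time is t_i = b_i·n_i / q:
  layer 1 (fine sand): t_1 = 8.05 × 0.17 / 3.994 = 0.3426 d
  layer 2 (coarse sand): t_2 = 12.2 × 0.23 / 3.994 = 0.7025 d
Total t = Σ t_i = 1.045 days.

1.05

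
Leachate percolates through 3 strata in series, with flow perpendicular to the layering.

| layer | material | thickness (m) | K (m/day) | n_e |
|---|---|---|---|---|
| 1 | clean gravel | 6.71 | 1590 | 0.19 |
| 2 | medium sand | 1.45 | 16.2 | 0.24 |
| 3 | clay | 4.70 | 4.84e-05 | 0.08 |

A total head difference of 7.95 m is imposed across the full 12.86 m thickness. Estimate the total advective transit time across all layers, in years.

With flow normal to the layers, continuity requires the same specific discharge q through every layer.
Σ(b_i/K_i) = 6.71/1590 + 1.45/16.2 + 4.70/4.84e-05 = 97108 d.
q = Δh / Σ(b_i/K_i) = 7.95 / 97108 = 8.187e-05 m/day.
In each layer the seepage velocity is v_i = q/n_i, so the layer transit time is t_i = b_i·n_i / q:
  layer 1 (clean gravel): t_1 = 6.71 × 0.19 / 8.187e-05 = 15573 d
  layer 2 (medium sand): t_2 = 1.45 × 0.24 / 8.187e-05 = 4251 d
  layer 3 (clay): t_3 = 4.70 × 0.08 / 8.187e-05 = 4593 d
Total t = Σ t_i = 24416 days = 66.85 years.

66.8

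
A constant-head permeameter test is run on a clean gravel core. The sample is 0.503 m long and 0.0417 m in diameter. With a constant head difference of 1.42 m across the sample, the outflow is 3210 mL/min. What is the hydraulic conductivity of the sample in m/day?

Cross-sectional area A = π·(d/2)² = π × (0.0417/2)² = 0.001366 m².
Convert discharge: 3210 mL/min = 5.350e-05 m³/s.
Darcy's law rearranged: K = Q·L / (A·Δh) = 5.350e-05 × 0.503 / (0.001366 × 1.42) = 0.01388 m/s = 1199 m/day.

1200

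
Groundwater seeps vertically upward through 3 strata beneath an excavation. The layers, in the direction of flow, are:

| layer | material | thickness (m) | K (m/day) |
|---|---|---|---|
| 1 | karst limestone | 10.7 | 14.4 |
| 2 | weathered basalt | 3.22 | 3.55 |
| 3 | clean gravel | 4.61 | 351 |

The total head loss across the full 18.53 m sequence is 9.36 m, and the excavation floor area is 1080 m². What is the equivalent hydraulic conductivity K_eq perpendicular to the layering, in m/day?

Flow is perpendicular to layering, so the layers act in series and the equivalent K is the thickness-weighted harmonic mean.
Total thickness L = 10.7 + 3.22 + 4.61 = 18.53 m.
Σ(b_i/K_i) = 10.7/14.4 + 3.22/3.55 + 4.61/351 = 1.663 d.
K_eq = L / Σ(b_i/K_i) = 18.53 / 1.663 = 11.14 m/day.

11.1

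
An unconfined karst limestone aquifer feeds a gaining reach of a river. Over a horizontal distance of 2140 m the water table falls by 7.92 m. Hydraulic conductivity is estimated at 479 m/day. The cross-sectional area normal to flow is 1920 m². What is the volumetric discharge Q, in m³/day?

Hydraulic gradient i = Δh / L = 7.92 / 2140 = 0.003701.
Darcy's law: Q = K · A · i = 479.0 × 1920 × 0.003701 = 3404 m³/day.

3400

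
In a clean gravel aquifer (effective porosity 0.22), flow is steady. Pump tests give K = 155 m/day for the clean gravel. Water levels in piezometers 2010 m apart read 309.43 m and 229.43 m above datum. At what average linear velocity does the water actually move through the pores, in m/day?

28.0

Hydraulic gradient i = (309.43 − 229.43) / 2010 = 80 / 2010 = 0.03980.
Darcy flux q = K · i = 155.0 × 0.03980 = 6.169 m/day.
Seepage velocity v = q / n_e = 6.169 / 0.22 = 28.04 m/day.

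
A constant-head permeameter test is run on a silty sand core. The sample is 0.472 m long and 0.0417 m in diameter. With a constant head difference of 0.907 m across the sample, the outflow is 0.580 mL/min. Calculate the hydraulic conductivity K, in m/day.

Cross-sectional area A = π·(d/2)² = π × (0.0417/2)² = 0.001366 m².
Convert discharge: 0.580 mL/min = 9.667e-09 m³/s.
Darcy's law rearranged: K = Q·L / (A·Δh) = 9.667e-09 × 0.472 / (0.001366 × 0.907) = 3.683e-06 m/s = 0.3182 m/day.

0.318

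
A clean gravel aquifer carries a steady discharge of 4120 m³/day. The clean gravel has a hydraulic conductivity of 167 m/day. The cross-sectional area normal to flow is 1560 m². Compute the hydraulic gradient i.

From Q = K·A·i, i = Q / (K·A) = 4120 / (167.0 × 1560) = 0.01581.

0.0158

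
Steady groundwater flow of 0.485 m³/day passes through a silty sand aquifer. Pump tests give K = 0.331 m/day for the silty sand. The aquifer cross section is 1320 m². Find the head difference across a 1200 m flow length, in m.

1.33

From Q = K·A·i, i = Q / (K·A) = 0.485 / (0.3310 × 1320) = 0.001110.
Head loss Δh = i · L = 0.001110 × 1200 = 1.332 m.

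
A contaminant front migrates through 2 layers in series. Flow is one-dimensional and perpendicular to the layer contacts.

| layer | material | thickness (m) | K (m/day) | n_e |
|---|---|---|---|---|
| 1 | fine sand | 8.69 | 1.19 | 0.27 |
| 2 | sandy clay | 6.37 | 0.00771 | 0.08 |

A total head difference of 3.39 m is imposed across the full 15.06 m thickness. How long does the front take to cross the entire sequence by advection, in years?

1.92

With flow normal to the layers, continuity requires the same specific discharge q through every layer.
Σ(b_i/K_i) = 8.69/1.19 + 6.37/0.00771 = 833.5 d.
q = Δh / Σ(b_i/K_i) = 3.39 / 833.5 = 0.004067 m/day.
In each layer the seepage velocity is v_i = q/n_i, so the layer transit time is t_i = b_i·n_i / q:
  layer 1 (fine sand): t_1 = 8.69 × 0.27 / 0.004067 = 576.9 d
  layer 2 (sandy clay): t_2 = 6.37 × 0.08 / 0.004067 = 125.3 d
Total t = Σ t_i = 702.2 days = 1.922 years.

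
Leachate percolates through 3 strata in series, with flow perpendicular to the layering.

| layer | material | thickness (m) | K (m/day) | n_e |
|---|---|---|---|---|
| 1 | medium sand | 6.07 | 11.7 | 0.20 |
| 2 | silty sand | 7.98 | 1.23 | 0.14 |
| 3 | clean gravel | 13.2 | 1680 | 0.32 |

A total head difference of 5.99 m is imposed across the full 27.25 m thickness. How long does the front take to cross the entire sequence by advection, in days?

7.68

With flow normal to the layers, continuity requires the same specific discharge q through every layer.
Σ(b_i/K_i) = 6.07/11.7 + 7.98/1.23 + 13.2/1680 = 7.014 d.
q = Δh / Σ(b_i/K_i) = 5.99 / 7.014 = 0.8539 m/day.
In each layer the seepage velocity is v_i = q/n_i, so the layer transit time is t_i = b_i·n_i / q:
  layer 1 (medium sand): t_1 = 6.07 × 0.20 / 0.8539 = 1.422 d
  layer 2 (silty sand): t_2 = 7.98 × 0.14 / 0.8539 = 1.308 d
  layer 3 (clean gravel): t_3 = 13.2 × 0.32 / 0.8539 = 4.946 d
Total t = Σ t_i = 7.676 days.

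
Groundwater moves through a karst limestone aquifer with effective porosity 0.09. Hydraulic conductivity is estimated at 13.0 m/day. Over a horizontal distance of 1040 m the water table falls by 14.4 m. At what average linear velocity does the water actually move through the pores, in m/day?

Hydraulic gradient i = Δh / L = 14.4 / 1040 = 0.01385.
Darcy flux q = K · i = 13.00 × 0.01385 = 0.1800 m/day.
Seepage velocity v = q / n_e = 0.1800 / 0.09 = 2.000 m/day.

2.00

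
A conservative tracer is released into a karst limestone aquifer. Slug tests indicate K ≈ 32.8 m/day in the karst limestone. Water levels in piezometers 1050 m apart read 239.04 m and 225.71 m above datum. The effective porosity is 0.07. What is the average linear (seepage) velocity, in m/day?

Hydraulic gradient i = (239.04 − 225.71) / 1050 = 13.33 / 1050 = 0.01270.
Darcy flux q = K · i = 32.80 × 0.01270 = 0.4164 m/day.
Seepage velocity v = q / n_e = 0.4164 / 0.07 = 5.949 m/day.

5.95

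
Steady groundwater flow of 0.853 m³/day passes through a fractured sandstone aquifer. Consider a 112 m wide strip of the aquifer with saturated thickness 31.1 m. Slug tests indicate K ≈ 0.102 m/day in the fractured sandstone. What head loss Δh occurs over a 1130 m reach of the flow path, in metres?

2.71

Cross-sectional area A = 112 × 31.1 = 3483 m².
From Q = K·A·i, i = Q / (K·A) = 0.853 / (0.1020 × 3483) = 0.002401.
Head loss Δh = i · L = 0.002401 × 1130 = 2.713 m.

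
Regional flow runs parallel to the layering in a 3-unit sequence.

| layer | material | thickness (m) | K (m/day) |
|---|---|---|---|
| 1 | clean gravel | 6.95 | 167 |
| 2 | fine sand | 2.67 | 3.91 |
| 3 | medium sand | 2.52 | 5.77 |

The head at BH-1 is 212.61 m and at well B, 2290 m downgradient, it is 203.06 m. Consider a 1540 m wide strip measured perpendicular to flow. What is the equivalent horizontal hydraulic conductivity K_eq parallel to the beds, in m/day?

97.7

Flow is parallel to layering, so each bed carries its own Darcy discharge and the transmissivities add.
Σ(K_i·b_i) = 167×6.95 + 3.91×2.67 + 5.77×2.52 = 1186 m²/day.
Total thickness b = 12.14 m, so K_eq = Σ(K_i·b_i)/b = 97.66 m/day.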